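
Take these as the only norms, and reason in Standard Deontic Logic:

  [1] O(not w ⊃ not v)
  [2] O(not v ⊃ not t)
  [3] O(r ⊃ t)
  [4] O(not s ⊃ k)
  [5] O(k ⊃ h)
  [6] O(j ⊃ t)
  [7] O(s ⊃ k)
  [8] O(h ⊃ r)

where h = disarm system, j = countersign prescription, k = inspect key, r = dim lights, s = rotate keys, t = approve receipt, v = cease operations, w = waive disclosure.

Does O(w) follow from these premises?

Yes

Premises 4 and 7 are O(not s ⊃ k) and O(s ⊃ k); every ideal world satisfies not s or s, so in either case k holds — hence O(k).
With premise 5, O(k ⊃ h), the K-axiom yields O(h).
From O(h) and premise 8, O(h ⊃ r), we obtain O(r).
Applying K to premise 3 (O(r ⊃ t)) and O(r) yields O(t).
Premise 2, O(not v ⊃ not t), contraposes to O(t ⊃ v); with O(t) we get O(v).
The contrapositive of premise 1 (O(not w ⊃ not v)) is O(v ⊃ w), and O(v) is already established, so O(w).
Premise 6 does not contribute to this derivation.
So O(w) follows.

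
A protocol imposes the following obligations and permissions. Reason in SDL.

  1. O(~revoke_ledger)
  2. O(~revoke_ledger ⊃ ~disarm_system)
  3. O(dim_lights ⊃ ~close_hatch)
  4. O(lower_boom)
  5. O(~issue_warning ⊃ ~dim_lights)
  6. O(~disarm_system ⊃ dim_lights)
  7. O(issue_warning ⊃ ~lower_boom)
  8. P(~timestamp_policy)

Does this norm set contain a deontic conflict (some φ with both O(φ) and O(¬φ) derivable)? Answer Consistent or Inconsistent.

Inconsistent

From premise 4 we have O(lower_boom).
Premise 7, O(issue_warning ⊃ ~lower_boom), contraposes to O(lower_boom ⊃ ~issue_warning); with O(lower_boom) we get O(~issue_warning).
Applying K to premise 5 (O(~issue_warning ⊃ ~dim_lights)) and O(~issue_warning) yields O(~dim_lights).
Premise 6, O(~disarm_system ⊃ dim_lights), contraposes to O(~dim_lights ⊃ disarm_system); with O(~dim_lights) we get O(disarm_system).
Premise 2 is O(~revoke_ledger ⊃ ~disarm_system); contrapositively O(disarm_system ⊃ revoke_ledger). Since O(disarm_system) holds, K gives O(revoke_ledger).
But premise 1 directly asserts O(~revoke_ledger).
We now have both O(revoke_ledger) and O(~revoke_ledger) — revoke_ledger is simultaneously obligatory and forbidden, violating the D-axiom.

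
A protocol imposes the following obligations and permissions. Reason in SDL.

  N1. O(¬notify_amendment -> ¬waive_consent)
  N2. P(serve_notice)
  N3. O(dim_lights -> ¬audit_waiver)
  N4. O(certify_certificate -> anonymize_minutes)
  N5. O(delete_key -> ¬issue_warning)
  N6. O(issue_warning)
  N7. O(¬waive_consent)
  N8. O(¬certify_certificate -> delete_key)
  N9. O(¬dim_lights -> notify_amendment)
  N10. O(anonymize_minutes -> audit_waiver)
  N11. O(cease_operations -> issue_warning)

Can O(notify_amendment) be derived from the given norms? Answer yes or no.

From premise 6 we have O(issue_warning).
Premise 5, O(delete_key -> ¬issue_warning), contraposes to O(issue_warning -> ¬delete_key); with O(issue_warning) we get O(¬delete_key).
The contrapositive of premise 8 (O(¬certify_certificate -> delete_key)) is O(¬delete_key -> certify_certificate), and O(¬delete_key) is already established, so O(certify_certificate).
Premise 4 is O(certify_certificate -> anonymize_minutes); since O(certify_certificate), deontic closure gives O(anonymize_minutes).
From O(anonymize_minutes) and premise 10, O(anonymize_minutes -> audit_waiver), we obtain O(audit_waiver).
Premise 3 is O(dim_lights -> ¬audit_waiver); contrapositively O(audit_waiver -> ¬dim_lights). Since O(audit_waiver) holds, K gives O(¬dim_lights).
From O(¬dim_lights) and premise 9, O(¬dim_lights -> notify_amendment), we obtain O(notify_amendment).
Premises 1, 2, 7, 11 do not contribute to this derivation.
So O(notify_amendment) follows.

Yes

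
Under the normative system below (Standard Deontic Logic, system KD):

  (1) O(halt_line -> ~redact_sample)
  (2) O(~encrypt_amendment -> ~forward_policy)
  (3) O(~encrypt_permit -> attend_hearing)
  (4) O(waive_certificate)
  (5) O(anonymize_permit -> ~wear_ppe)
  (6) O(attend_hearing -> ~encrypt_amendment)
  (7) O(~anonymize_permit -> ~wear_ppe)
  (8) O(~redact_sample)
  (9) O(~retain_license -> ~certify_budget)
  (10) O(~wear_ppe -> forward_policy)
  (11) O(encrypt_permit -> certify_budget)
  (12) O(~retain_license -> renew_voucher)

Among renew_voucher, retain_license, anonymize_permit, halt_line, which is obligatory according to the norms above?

By case analysis on anonymize_permit: premise 5 gives O(anonymize_permit -> ~wear_ppe) and premise 7 gives O(~anonymize_permit -> ~wear_ppe), so O(~wear_ppe) either way.
Applying K to premise 10 (O(~wear_ppe -> forward_policy)) and O(~wear_ppe) yields O(forward_policy).
Premise 2 is O(~encrypt_amendment -> ~forward_policy); contrapositively O(forward_policy -> encrypt_amendment). Since O(forward_policy) holds, K gives O(encrypt_amendment).
The contrapositive of premise 6 (O(attend_hearing -> ~encrypt_amendment)) is O(encrypt_amendment -> ~attend_hearing), and O(encrypt_amendment) is already established, so O(~attend_hearing).
Premise 3 is O(~encrypt_permit -> attend_hearing); contrapositively O(~attend_hearing -> encrypt_permit). Since O(~attend_hearing) holds, K gives O(encrypt_permit).
Premise 11 is O(encrypt_permit -> certify_budget); since O(encrypt_permit), deontic closure gives O(certify_budget).
Premise 9, O(~retain_license -> ~certify_budget), contraposes to O(certify_budget -> retain_license); with O(certify_budget) we get O(retain_license).
So O(retain_license) holds — retain_license is obligatory. None of the other listed options is made obligatory by any chain of premises.

retain_license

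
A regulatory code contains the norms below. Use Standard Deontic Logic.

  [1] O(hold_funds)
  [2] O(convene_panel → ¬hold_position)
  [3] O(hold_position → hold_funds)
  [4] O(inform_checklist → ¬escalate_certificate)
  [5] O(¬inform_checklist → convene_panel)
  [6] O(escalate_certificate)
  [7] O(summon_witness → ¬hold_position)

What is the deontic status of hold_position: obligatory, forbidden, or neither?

Forbidden

From premise 6 we have O(escalate_certificate).
Premise 4 is O(inform_checklist → ¬escalate_certificate); contrapositively O(escalate_certificate → ¬inform_checklist). Since O(escalate_certificate) holds, K gives O(¬inform_checklist).
From O(¬inform_checklist) and premise 5, O(¬inform_checklist → convene_panel), we obtain O(convene_panel).
Premise 2 is O(convene_panel → ¬hold_position); since O(convene_panel), deontic closure gives O(¬hold_position).
Premises 1, 3, 7 do not contribute to this derivation.
Thus O(¬hold_position), which is F(hold_position): hold_position is forbidden.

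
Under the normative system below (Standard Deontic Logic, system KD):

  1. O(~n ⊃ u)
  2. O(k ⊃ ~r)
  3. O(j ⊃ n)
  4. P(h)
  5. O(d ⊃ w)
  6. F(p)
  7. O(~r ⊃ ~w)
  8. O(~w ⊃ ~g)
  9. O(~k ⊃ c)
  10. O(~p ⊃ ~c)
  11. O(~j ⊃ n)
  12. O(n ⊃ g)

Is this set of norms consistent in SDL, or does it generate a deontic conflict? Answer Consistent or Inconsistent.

By case analysis on ~j: premise 11 gives O(~j ⊃ n) and premise 3 gives O(j ⊃ n), so O(n) either way.
From O(n) and premise 12, O(n ⊃ g), we obtain O(g).
The contrapositive of premise 8 (O(~w ⊃ ~g)) is O(g ⊃ w), and O(g) is already established, so O(w).
Premise 7, O(~r ⊃ ~w), contraposes to O(w ⊃ r); with O(w) we get O(r).
Premise 2, O(k ⊃ ~r), contraposes to O(r ⊃ ~k); with O(r) we get O(~k).
Premise 9 is O(~k ⊃ c); since O(~k), deontic closure gives O(c).
Premise 10 is O(~p ⊃ ~c); contrapositively O(c ⊃ p). Since O(c) holds, K gives O(p).
Yet premise 6 is F(p), i.e. O(~p).
We now have both O(p) and O(~p) — p is simultaneously obligatory and forbidden, violating the D-axiom.

Inconsistent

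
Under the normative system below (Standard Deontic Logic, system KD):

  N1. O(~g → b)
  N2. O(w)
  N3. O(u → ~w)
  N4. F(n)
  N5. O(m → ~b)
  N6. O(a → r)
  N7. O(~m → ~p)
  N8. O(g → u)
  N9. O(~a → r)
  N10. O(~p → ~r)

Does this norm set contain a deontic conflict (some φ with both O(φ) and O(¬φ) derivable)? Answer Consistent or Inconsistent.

Inconsistent

Premises 9 and 6 are O(~a → r) and O(a → r); every ideal world satisfies ~a or a, so in either case r holds — hence O(r).
Premise 10 is O(~p → ~r); contrapositively O(r → p). Since O(r) holds, K gives O(p).
The contrapositive of premise 7 (O(~m → ~p)) is O(p → m), and O(p) is already established, so O(m).
With premise 5, O(m → ~b), the K-axiom yields O(~b).
Premise 1 is O(~g → b); contrapositively O(~b → g). Since O(~b) holds, K gives O(g).
Applying K to premise 8 (O(g → u)) and O(g) yields O(u).
From O(u) and premise 3, O(u → ~w), we obtain O(~w).
However, premise 2 gives O(w).
We now have both O(~w) and O(w) — w is simultaneously obligatory and forbidden, violating the D-axiom.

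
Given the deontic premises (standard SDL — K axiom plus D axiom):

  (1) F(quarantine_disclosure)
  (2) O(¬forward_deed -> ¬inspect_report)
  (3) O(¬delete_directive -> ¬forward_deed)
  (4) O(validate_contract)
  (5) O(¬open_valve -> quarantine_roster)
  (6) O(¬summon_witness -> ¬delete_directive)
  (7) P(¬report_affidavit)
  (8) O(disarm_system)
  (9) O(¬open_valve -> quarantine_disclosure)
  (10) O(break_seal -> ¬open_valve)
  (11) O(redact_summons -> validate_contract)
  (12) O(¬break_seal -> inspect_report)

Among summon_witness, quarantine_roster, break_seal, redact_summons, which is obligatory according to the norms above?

F(quarantine_disclosure) at premise 1 means O(¬quarantine_disclosure).
Premise 9, O(¬open_valve -> quarantine_disclosure), contraposes to O(¬quarantine_disclosure -> open_valve); with O(¬quarantine_disclosure) we get O(open_valve).
The contrapositive of premise 10 (O(break_seal -> ¬open_valve)) is O(open_valve -> ¬break_seal), and O(open_valve) is already established, so O(¬break_seal).
Premise 12 is O(¬break_seal -> inspect_report); since O(¬break_seal), deontic closure gives O(inspect_report).
The contrapositive of premise 2 (O(¬forward_deed -> ¬inspect_report)) is O(inspect_report -> forward_deed), and O(inspect_report) is already established, so O(forward_deed).
Premise 3, O(¬delete_directive -> ¬forward_deed), contraposes to O(forward_deed -> delete_directive); with O(forward_deed) we get O(delete_directive).
Premise 6 is O(¬summon_witness -> ¬delete_directive); contrapositively O(delete_directive -> summon_witness). Since O(delete_directive) holds, K gives O(summon_witness).
So O(summon_witness) holds — summon_witness is obligatory. None of the other listed options is made obligatory by any chain of premises.

summon_witness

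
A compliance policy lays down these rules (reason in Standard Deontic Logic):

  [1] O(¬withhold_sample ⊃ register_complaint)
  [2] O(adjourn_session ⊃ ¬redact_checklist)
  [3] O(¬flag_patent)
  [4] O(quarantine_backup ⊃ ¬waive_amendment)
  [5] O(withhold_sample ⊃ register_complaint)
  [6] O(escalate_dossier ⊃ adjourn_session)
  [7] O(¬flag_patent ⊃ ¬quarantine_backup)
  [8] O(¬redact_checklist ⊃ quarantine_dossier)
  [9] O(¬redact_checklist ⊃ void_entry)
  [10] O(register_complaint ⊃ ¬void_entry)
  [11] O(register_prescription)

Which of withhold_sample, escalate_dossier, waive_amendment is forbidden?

escalate_dossier

Premises 1 and 5 are O(¬withhold_sample ⊃ register_complaint) and O(withhold_sample ⊃ register_complaint); every ideal world satisfies ¬withhold_sample or withhold_sample, so in either case register_complaint holds — hence O(register_complaint).
From O(register_complaint) and premise 10, O(register_complaint ⊃ ¬void_entry), we obtain O(¬void_entry).
The contrapositive of premise 9 (O(¬redact_checklist ⊃ void_entry)) is O(¬void_entry ⊃ redact_checklist), and O(¬void_entry) is already established, so O(redact_checklist).
Premise 2, O(adjourn_session ⊃ ¬redact_checklist), contraposes to O(redact_checklist ⊃ ¬adjourn_session); with O(redact_checklist) we get O(¬adjourn_session).
Premise 6, O(escalate_dossier ⊃ adjourn_session), contraposes to O(¬adjourn_session ⊃ ¬escalate_dossier); with O(¬adjourn_session) we get O(¬escalate_dossier).
So O(¬escalate_dossier) holds, i.e. escalate_dossier is forbidden. None of the other listed options is forbidden under the premises.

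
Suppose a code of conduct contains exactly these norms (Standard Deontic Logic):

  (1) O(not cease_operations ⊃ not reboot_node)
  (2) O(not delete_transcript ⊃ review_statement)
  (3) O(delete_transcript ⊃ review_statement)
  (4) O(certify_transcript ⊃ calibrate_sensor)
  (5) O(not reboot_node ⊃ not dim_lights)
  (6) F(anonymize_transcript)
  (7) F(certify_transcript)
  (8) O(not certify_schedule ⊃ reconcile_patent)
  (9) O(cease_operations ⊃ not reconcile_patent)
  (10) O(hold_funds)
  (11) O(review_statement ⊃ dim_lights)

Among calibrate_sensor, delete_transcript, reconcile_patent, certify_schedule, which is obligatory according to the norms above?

By case analysis on delete_transcript: premise 3 gives O(delete_transcript ⊃ review_statement) and premise 2 gives O(not delete_transcript ⊃ review_statement), so O(review_statement) either way.
Premise 11 is O(review_statement ⊃ dim_lights); since O(review_statement), deontic closure gives O(dim_lights).
The contrapositive of premise 5 (O(not reboot_node ⊃ not dim_lights)) is O(dim_lights ⊃ reboot_node), and O(dim_lights) is already established, so O(reboot_node).
Premise 1, O(not cease_operations ⊃ not reboot_node), contraposes to O(reboot_node ⊃ cease_operations); with O(reboot_node) we get O(cease_operations).
From O(cease_operations) and premise 9, O(cease_operations ⊃ not reconcile_patent), we obtain O(not reconcile_patent).
Premise 8 is O(not certify_schedule ⊃ reconcile_patent); contrapositively O(not reconcile_patent ⊃ certify_schedule). Since O(not reconcile_patent) holds, K gives O(certify_schedule).
So O(certify_schedule) holds — certify_schedule is obligatory. None of the other listed options is made obligatory by any chain of premises.

certify_schedule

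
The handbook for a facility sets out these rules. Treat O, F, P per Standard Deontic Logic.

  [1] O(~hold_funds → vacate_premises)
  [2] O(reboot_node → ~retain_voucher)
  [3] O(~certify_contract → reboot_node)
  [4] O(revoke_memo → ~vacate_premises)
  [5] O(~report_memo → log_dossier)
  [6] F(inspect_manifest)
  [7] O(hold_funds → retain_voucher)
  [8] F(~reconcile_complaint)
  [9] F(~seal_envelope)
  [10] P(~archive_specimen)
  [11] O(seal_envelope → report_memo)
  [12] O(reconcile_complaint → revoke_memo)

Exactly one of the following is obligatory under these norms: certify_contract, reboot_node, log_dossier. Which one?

F(~reconcile_complaint) at premise 8 means O(reconcile_complaint).
Premise 12 is O(reconcile_complaint → revoke_memo); since O(reconcile_complaint), deontic closure gives O(revoke_memo).
With premise 4, O(revoke_memo → ~vacate_premises), the K-axiom yields O(~vacate_premises).
The contrapositive of premise 1 (O(~hold_funds → vacate_premises)) is O(~vacate_premises → hold_funds), and O(~vacate_premises) is already established, so O(hold_funds).
Premise 7 is O(hold_funds → retain_voucher); since O(hold_funds), deontic closure gives O(retain_voucher).
Premise 2 is O(reboot_node → ~retain_voucher); contrapositively O(retain_voucher → ~reboot_node). Since O(retain_voucher) holds, K gives O(~reboot_node).
Premise 3, O(~certify_contract → reboot_node), contraposes to O(~reboot_node → certify_contract); with O(~reboot_node) we get O(certify_contract).
So O(certify_contract) holds — certify_contract is obligatory. None of the other listed options is made obligatory by any chain of premises.

certify_contract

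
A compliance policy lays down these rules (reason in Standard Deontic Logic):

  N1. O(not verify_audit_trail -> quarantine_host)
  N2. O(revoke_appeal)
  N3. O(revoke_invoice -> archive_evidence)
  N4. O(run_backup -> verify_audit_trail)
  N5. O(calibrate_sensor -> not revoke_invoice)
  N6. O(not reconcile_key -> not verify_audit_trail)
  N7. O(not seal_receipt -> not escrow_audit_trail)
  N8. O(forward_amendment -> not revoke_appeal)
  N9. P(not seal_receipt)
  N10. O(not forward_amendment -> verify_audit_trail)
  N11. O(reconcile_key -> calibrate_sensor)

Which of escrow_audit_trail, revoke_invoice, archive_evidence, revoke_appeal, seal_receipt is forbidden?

revoke_invoice

From premise 2 we have O(revoke_appeal).
The contrapositive of premise 8 (O(forward_amendment -> not revoke_appeal)) is O(revoke_appeal -> not forward_amendment), and O(revoke_appeal) is already established, so O(not forward_amendment).
With premise 10, O(not forward_amendment -> verify_audit_trail), the K-axiom yields O(verify_audit_trail).
Premise 6 is O(not reconcile_key -> not verify_audit_trail); contrapositively O(verify_audit_trail -> reconcile_key). Since O(verify_audit_trail) holds, K gives O(reconcile_key).
From O(reconcile_key) and premise 11, O(reconcile_key -> calibrate_sensor), we obtain O(calibrate_sensor).
Premise 5 is O(calibrate_sensor -> not revoke_invoice); since O(calibrate_sensor), deontic closure gives O(not revoke_invoice).
So O(not revoke_invoice) holds, i.e. revoke_invoice is forbidden. None of the other listed options is forbidden under the premises.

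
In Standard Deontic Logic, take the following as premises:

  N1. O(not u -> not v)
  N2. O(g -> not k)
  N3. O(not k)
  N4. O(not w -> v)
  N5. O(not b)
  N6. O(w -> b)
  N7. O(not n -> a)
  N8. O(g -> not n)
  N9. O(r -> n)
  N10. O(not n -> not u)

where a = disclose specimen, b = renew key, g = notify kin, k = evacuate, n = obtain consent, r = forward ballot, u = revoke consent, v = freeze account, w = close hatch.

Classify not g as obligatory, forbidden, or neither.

Obligatory

Premise 5 gives O(not b).
Premise 6, O(w -> b), contraposes to O(not b -> not w); with O(not b) we get O(not w).
From O(not w) and premise 4, O(not w -> v), we obtain O(v).
Premise 1 is O(not u -> not v); contrapositively O(v -> u). Since O(v) holds, K gives O(u).
Premise 10, O(not n -> not u), contraposes to O(u -> n); with O(u) we get O(n).
Premise 8, O(g -> not n), contraposes to O(n -> not g); with O(n) we get O(not g).
Premises 2, 3, 7, 9 do not contribute to this derivation.
Hence not g is obligatory.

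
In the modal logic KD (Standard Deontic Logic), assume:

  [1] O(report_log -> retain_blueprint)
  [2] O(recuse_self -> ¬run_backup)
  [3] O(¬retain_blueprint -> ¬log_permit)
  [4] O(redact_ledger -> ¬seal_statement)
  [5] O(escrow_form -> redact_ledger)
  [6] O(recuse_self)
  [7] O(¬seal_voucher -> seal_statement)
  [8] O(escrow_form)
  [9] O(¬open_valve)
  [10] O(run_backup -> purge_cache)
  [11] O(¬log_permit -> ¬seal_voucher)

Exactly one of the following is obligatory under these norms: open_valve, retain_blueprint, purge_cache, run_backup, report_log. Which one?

From premise 8 we have O(escrow_form).
From O(escrow_form) and premise 5, O(escrow_form -> redact_ledger), we obtain O(redact_ledger).
Applying K to premise 4 (O(redact_ledger -> ¬seal_statement)) and O(redact_ledger) yields O(¬seal_statement).
The contrapositive of premise 7 (O(¬seal_voucher -> seal_statement)) is O(¬seal_statement -> seal_voucher), and O(¬seal_statement) is already established, so O(seal_voucher).
The contrapositive of premise 11 (O(¬log_permit -> ¬seal_voucher)) is O(seal_voucher -> log_permit), and O(seal_voucher) is already established, so O(log_permit).
Premise 3 is O(¬retain_blueprint -> ¬log_permit); contrapositively O(log_permit -> retain_blueprint). Since O(log_permit) holds, K gives O(retain_blueprint).
So O(retain_blueprint) holds — retain_blueprint is obligatory. None of the other listed options is made obligatory by any chain of premises.

retain_blueprint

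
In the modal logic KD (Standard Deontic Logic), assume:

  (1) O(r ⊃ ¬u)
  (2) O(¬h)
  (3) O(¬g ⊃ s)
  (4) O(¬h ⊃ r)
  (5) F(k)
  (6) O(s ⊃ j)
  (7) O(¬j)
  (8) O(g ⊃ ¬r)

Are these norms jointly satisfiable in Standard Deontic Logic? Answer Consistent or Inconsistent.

Inconsistent

Premise 7 gives O(¬j).
Premise 6 is O(s ⊃ j); contrapositively O(¬j ⊃ ¬s). Since O(¬j) holds, K gives O(¬s).
Premise 3, O(¬g ⊃ s), contraposes to O(¬s ⊃ g); with O(¬s) we get O(g).
With premise 8, O(g ⊃ ¬r), the K-axiom yields O(¬r).
Premise 4 is O(¬h ⊃ r); contrapositively O(¬r ⊃ h). Since O(¬r) holds, K gives O(h).
However, premise 2 gives O(¬h).
We now have both O(h) and O(¬h) — h is simultaneously obligatory and forbidden, violating the D-axiom.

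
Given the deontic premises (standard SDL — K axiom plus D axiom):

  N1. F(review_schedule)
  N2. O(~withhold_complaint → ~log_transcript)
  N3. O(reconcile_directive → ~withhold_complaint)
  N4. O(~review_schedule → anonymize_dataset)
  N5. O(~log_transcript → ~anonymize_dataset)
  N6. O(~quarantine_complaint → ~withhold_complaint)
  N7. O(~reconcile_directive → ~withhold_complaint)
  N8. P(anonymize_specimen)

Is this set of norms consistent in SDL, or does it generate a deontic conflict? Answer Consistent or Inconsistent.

Inconsistent

Premises 7 and 3 cover both cases: O(~reconcile_directive → ~withhold_complaint) and O(reconcile_directive → ~withhold_complaint). Since ~reconcile_directive ∨ reconcile_directive is a tautology, O(~withhold_complaint) follows.
With premise 2, O(~withhold_complaint → ~log_transcript), the K-axiom yields O(~log_transcript).
From O(~log_transcript) and premise 5, O(~log_transcript → ~anonymize_dataset), we obtain O(~anonymize_dataset).
The contrapositive of premise 4 (O(~review_schedule → anonymize_dataset)) is O(~anonymize_dataset → review_schedule), and O(~anonymize_dataset) is already established, so O(review_schedule).
But premise 1, F(review_schedule), means O(~review_schedule).
We now have both O(review_schedule) and O(~review_schedule) — review_schedule is simultaneously obligatory and forbidden, violating the D-axiom.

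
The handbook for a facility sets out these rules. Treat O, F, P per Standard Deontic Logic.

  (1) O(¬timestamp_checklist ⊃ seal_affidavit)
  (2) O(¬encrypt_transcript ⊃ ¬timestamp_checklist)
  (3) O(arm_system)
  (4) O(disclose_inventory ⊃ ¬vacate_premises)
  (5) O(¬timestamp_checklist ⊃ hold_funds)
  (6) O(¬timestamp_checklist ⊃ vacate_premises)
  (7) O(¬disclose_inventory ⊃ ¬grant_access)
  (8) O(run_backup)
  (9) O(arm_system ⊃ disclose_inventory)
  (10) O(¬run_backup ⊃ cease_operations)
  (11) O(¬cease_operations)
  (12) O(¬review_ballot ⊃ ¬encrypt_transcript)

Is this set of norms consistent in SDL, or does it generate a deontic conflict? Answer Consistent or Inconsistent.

Consistent

Premise 10 is O(¬run_backup ⊃ cease_operations), but O(¬run_backup) is not derivable from the premises, so it does not yield O(cease_operations).
So O(cease_operations) is not derivable, and the apparent clash with O(¬cease_operations) does not arise.
A world satisfying every obligation exists (e.g. arm_system=true, cease_operations=false, disclose_inventory=true, encrypt_transcript=true, grant_access=false, hold_funds=false, review_ballot=true, run_backup=true, seal_affidavit=false, timestamp_checklist=true, vacate_premises=false); no atom is both obligatory and forbidden, so the set is consistent.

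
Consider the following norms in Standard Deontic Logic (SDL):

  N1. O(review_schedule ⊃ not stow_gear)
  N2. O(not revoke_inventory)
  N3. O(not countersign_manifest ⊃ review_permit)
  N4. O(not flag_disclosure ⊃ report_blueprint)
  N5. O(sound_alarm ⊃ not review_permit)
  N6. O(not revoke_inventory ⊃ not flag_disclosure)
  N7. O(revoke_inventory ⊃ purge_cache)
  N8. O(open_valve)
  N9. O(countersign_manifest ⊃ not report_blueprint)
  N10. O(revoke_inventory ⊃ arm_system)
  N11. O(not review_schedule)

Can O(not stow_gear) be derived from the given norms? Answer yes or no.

Premise 1 is O(review_schedule ⊃ not stow_gear), but O(review_schedule) is not derivable from the premises, so it does not yield O(not stow_gear).
No other premise forces O(not stow_gear). An ideal world satisfying every premise can still have not stow_gear false, so O(not stow_gear) is not derivable.

No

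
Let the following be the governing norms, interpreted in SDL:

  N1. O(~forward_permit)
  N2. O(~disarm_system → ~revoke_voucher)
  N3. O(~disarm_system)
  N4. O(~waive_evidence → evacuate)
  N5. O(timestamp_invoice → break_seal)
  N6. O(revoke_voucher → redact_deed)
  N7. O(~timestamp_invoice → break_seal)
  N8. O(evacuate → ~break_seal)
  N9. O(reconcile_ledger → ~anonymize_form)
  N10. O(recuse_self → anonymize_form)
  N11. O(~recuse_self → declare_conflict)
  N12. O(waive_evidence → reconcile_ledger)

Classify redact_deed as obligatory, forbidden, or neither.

Neither

Premise 6 is O(revoke_voucher → redact_deed), but O(revoke_voucher) is not derivable from the premises, so it does not yield O(redact_deed).
No premise or chain of K-axiom applications forces O(redact_deed), and none forces O(~redact_deed). So redact_deed is neither obligatory nor forbidden under these norms.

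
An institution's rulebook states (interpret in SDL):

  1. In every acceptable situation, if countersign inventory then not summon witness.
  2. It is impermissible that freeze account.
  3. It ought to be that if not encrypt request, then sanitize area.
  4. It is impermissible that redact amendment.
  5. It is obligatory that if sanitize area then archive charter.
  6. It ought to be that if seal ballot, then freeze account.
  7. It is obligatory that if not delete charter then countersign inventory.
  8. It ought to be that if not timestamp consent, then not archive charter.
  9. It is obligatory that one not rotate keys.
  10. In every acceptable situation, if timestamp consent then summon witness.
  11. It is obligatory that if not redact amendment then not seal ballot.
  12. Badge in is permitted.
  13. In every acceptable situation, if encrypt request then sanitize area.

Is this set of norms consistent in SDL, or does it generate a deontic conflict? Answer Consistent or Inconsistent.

Premise 6 is O(seal_ballot → freeze_account), but O(seal_ballot) is not derivable from the premises, so it does not yield O(freeze_account).
So O(freeze_account) is not derivable, and the apparent clash with O(¬freeze_account) does not arise.
A world satisfying every obligation exists (e.g. archive_charter=true, badge_in=false, countersign_inventory=false, delete_charter=true, encrypt_request=false, freeze_account=false, redact_amendment=false, rotate_keys=false, sanitize_area=true, seal_ballot=false, summon_witness=true, timestamp_consent=true); no atom is both obligatory and forbidden, so the set is consistent.

Consistent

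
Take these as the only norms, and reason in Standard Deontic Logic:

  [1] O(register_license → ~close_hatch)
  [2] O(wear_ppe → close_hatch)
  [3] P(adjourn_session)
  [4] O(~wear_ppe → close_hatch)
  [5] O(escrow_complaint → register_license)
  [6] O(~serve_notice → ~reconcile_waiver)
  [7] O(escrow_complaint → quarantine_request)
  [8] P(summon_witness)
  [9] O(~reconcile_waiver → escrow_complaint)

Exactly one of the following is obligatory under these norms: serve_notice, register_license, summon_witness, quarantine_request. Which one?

serve_notice

Premises 4 and 2 are O(~wear_ppe → close_hatch) and O(wear_ppe → close_hatch); every ideal world satisfies ~wear_ppe or wear_ppe, so in either case close_hatch holds — hence O(close_hatch).
Premise 1 is O(register_license → ~close_hatch); contrapositively O(close_hatch → ~register_license). Since O(close_hatch) holds, K gives O(~register_license).
The contrapositive of premise 5 (O(escrow_complaint → register_license)) is O(~register_license → ~escrow_complaint), and O(~register_license) is already established, so O(~escrow_complaint).
The contrapositive of premise 9 (O(~reconcile_waiver → escrow_complaint)) is O(~escrow_complaint → reconcile_waiver), and O(~escrow_complaint) is already established, so O(reconcile_waiver).
Premise 6 is O(~serve_notice → ~reconcile_waiver); contrapositively O(reconcile_waiver → serve_notice). Since O(reconcile_waiver) holds, K gives O(serve_notice).
So O(serve_notice) holds — serve_notice is obligatory. None of the other listed options is made obligatory by any chain of premises.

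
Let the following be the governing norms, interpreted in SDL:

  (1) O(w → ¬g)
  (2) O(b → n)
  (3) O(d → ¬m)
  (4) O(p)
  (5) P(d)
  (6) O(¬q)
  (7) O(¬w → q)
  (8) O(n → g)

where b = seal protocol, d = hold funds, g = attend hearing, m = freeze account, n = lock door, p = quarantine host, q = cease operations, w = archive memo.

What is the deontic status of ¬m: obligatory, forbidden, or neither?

Premise 3 is O(d → ¬m), but O(d) is not derivable from the premises (the permission P(d) asserts only ¬O(¬d), not O(d)), so it does not yield O(¬m).
No premise or chain of K-axiom applications forces O(¬m), and none forces O(m). So ¬m is neither obligatory nor forbidden under these norms.

Neither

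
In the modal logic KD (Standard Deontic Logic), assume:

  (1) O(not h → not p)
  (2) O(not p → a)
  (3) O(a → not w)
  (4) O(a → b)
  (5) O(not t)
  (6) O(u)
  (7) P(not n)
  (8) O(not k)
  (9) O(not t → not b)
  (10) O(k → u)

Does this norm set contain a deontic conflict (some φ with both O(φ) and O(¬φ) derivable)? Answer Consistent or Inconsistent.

Premise 10 is O(k → u); even if O(u) held, inferring O(k) would be affirming the consequent — invalid.
So O(k) is not derivable, and the apparent clash with O(not k) does not arise.
A world satisfying every obligation exists (e.g. a=false, b=false, h=true, k=false, n=false, p=true, t=false, u=true, w=false); no atom is both obligatory and forbidden, so the set is consistent.

Consistent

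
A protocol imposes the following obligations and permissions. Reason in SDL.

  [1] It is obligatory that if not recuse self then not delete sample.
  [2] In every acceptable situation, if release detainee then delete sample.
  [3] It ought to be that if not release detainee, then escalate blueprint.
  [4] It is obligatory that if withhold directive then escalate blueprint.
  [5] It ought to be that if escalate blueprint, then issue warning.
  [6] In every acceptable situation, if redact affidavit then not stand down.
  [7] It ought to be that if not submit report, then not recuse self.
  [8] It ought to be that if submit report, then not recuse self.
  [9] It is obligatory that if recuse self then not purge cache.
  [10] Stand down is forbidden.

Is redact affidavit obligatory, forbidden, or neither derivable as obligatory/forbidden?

Premise 6 is O(redact_affidavit → ¬stand_down); even if O(¬stand_down) held, inferring O(redact_affidavit) would be affirming the consequent — invalid.
No premise or chain of K-axiom applications forces O(redact_affidavit), and none forces O(¬redact_affidavit). So redact_affidavit is neither obligatory nor forbidden under these norms.

Neither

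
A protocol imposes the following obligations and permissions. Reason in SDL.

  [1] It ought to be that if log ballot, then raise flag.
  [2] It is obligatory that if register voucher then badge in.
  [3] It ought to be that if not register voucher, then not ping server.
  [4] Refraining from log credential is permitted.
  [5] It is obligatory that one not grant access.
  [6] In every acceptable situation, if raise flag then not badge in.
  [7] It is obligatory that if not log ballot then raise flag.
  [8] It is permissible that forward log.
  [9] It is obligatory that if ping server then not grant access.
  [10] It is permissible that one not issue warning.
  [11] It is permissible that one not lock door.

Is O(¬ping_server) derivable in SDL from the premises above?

Yes

Premises 1 and 7 are O(log_ballot → raise_flag) and O(¬log_ballot → raise_flag); every ideal world satisfies log_ballot or ¬log_ballot, so in either case raise_flag holds — hence O(raise_flag).
From O(raise_flag) and premise 6, O(raise_flag → ¬badge_in), we obtain O(¬badge_in).
Premise 2 is O(register_voucher → badge_in); contrapositively O(¬badge_in → ¬register_voucher). Since O(¬badge_in) holds, K gives O(¬register_voucher).
Applying K to premise 3 (O(¬register_voucher → ¬ping_server)) and O(¬register_voucher) yields O(¬ping_server).
Premises 4, 5, 8, 9, 10, 11 do not contribute to this derivation.
So O(¬ping_server) follows.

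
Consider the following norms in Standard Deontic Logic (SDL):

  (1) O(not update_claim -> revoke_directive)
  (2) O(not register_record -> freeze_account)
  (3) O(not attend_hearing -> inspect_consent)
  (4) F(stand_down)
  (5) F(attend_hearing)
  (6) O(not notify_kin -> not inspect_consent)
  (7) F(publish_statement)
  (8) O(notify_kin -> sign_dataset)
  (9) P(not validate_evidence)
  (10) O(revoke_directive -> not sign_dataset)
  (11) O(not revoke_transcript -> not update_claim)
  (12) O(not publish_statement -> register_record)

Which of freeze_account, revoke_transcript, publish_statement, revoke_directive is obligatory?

F(attend_hearing) at premise 5 means O(not attend_hearing).
With premise 3, O(not attend_hearing -> inspect_consent), the K-axiom yields O(inspect_consent).
The contrapositive of premise 6 (O(not notify_kin -> not inspect_consent)) is O(inspect_consent -> notify_kin), and O(inspect_consent) is already established, so O(notify_kin).
From O(notify_kin) and premise 8, O(notify_kin -> sign_dataset), we obtain O(sign_dataset).
Premise 10, O(revoke_directive -> not sign_dataset), contraposes to O(sign_dataset -> not revoke_directive); with O(sign_dataset) we get O(not revoke_directive).
Premise 1, O(not update_claim -> revoke_directive), contraposes to O(not revoke_directive -> update_claim); with O(not revoke_directive) we get O(update_claim).
Premise 11, O(not revoke_transcript -> not update_claim), contraposes to O(update_claim -> revoke_transcript); with O(update_claim) we get O(revoke_transcript).
So O(revoke_transcript) holds — revoke_transcript is obligatory. None of the other listed options is made obligatory by any chain of premises.

revoke_transcript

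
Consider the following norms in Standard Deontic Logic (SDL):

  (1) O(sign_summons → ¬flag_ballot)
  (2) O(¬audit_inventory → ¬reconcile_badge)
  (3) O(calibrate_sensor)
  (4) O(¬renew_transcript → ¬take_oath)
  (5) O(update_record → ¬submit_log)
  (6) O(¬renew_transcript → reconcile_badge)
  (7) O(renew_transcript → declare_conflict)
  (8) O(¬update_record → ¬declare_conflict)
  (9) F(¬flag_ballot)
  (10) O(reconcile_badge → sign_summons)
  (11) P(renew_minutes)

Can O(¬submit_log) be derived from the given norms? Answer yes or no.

F(¬flag_ballot) at premise 9 means O(flag_ballot).
Premise 1, O(sign_summons → ¬flag_ballot), contraposes to O(flag_ballot → ¬sign_summons); with O(flag_ballot) we get O(¬sign_summons).
Premise 10 is O(reconcile_badge → sign_summons); contrapositively O(¬sign_summons → ¬reconcile_badge). Since O(¬sign_summons) holds, K gives O(¬reconcile_badge).
The contrapositive of premise 6 (O(¬renew_transcript → reconcile_badge)) is O(¬reconcile_badge → renew_transcript), and O(¬reconcile_badge) is already established, so O(renew_transcript).
From O(renew_transcript) and premise 7, O(renew_transcript → declare_conflict), we obtain O(declare_conflict).
Premise 8 is O(¬update_record → ¬declare_conflict); contrapositively O(declare_conflict → update_record). Since O(declare_conflict) holds, K gives O(update_record).
With premise 5, O(update_record → ¬submit_log), the K-axiom yields O(¬submit_log).
Premises 2, 3, 4, 11 do not contribute to this derivation.
So O(¬submit_log) follows.

Yes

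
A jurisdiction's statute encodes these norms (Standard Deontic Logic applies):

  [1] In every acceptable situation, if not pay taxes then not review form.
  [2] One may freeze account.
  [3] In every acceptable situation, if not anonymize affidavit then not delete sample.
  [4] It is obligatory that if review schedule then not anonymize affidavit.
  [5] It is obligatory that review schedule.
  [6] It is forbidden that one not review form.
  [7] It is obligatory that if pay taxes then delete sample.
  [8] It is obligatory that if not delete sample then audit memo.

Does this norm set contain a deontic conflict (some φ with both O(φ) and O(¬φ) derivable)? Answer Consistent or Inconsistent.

Inconsistent

Premise 6 is F(¬review_form), i.e. O(review_form).
Premise 1 is O(¬pay_taxes → ¬review_form); contrapositively O(review_form → pay_taxes). Since O(review_form) holds, K gives O(pay_taxes).
From O(pay_taxes) and premise 7, O(pay_taxes → delete_sample), we obtain O(delete_sample).
Premise 3 is O(¬anonymize_affidavit → ¬delete_sample); contrapositively O(delete_sample → anonymize_affidavit). Since O(delete_sample) holds, K gives O(anonymize_affidavit).
The contrapositive of premise 4 (O(review_schedule → ¬anonymize_affidavit)) is O(anonymize_affidavit → ¬review_schedule), and O(anonymize_affidavit) is already established, so O(¬review_schedule).
But premise 5 directly asserts O(review_schedule).
We now have both O(¬review_schedule) and O(review_schedule) — review_schedule is simultaneously obligatory and forbidden, violating the D-axiom.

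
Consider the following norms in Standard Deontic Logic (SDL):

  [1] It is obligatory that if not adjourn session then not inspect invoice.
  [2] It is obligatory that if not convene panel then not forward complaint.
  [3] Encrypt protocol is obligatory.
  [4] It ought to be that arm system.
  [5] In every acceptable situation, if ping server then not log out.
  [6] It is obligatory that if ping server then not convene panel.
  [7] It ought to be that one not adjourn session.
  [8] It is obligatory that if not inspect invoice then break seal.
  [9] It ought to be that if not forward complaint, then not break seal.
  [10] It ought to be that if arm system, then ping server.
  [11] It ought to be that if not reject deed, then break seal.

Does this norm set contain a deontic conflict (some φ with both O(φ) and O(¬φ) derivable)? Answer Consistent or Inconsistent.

From premise 7 we have O(¬adjourn_session).
Premise 1 is O(¬adjourn_session → ¬inspect_invoice); since O(¬adjourn_session), deontic closure gives O(¬inspect_invoice).
From O(¬inspect_invoice) and premise 8, O(¬inspect_invoice → break_seal), we obtain O(break_seal).
Premise 9, O(¬forward_complaint → ¬break_seal), contraposes to O(break_seal → forward_complaint); with O(break_seal) we get O(forward_complaint).
Premise 2 is O(¬convene_panel → ¬forward_complaint); contrapositively O(forward_complaint → convene_panel). Since O(forward_complaint) holds, K gives O(convene_panel).
Premise 6 is O(ping_server → ¬convene_panel); contrapositively O(convene_panel → ¬ping_server). Since O(convene_panel) holds, K gives O(¬ping_server).
The contrapositive of premise 10 (O(arm_system → ping_server)) is O(¬ping_server → ¬arm_system), and O(¬ping_server) is already established, so O(¬arm_system).
However, premise 4 gives O(arm_system).
We now have both O(¬arm_system) and O(arm_system) — arm_system is simultaneously obligatory and forbidden, violating the D-axiom.

Inconsistent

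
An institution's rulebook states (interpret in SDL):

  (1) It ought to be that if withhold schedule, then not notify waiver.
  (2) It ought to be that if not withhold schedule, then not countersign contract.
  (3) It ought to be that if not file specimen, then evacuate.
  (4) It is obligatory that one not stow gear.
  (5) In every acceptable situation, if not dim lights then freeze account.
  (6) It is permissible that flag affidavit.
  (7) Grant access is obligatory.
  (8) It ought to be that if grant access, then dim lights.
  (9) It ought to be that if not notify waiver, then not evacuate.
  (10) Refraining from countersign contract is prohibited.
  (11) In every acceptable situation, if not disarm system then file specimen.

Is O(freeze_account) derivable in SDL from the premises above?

No

Premise 5 is O(¬dim_lights → freeze_account), but O(¬dim_lights) is not derivable from the premises, so it does not yield O(freeze_account).
No other premise forces O(freeze_account). An ideal world satisfying every premise can still have freeze_account false, so O(freeze_account) is not derivable.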